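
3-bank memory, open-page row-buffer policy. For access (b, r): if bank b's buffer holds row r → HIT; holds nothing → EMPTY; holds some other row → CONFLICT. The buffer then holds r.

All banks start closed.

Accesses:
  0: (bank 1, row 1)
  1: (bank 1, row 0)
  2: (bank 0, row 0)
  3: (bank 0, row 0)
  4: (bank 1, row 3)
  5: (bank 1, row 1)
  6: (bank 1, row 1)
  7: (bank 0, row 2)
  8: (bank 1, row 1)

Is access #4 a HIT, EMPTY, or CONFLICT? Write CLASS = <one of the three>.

CLASS = CONFLICT

#0 (1,1) E
#1 (1,0) C  (was 1)
#2 (0,0) E
#3 (0,0) H  (was 0)
#4 (1,3) C  (was 0)
#5 (1,1) C  (was 3)
#6 (1,1) H  (was 1)
#7 (0,2) C  (was 0)
#8 (1,1) H  (was 1)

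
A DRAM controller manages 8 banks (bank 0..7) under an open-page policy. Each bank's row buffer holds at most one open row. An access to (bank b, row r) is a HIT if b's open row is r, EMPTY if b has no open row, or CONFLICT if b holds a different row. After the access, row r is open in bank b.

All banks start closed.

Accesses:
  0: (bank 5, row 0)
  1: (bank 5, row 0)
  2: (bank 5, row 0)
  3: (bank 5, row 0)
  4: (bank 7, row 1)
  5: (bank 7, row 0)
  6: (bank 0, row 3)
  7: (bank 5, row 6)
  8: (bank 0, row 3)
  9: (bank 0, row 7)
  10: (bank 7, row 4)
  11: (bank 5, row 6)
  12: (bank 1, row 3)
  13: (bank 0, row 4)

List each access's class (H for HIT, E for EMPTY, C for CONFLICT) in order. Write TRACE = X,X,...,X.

#0 (5,0) E
#1 (5,0) H  (was 0)
#2 (5,0) H  (was 0)
#3 (5,0) H  (was 0)
#4 (7,1) E
#5 (7,0) C  (was 1)
#6 (0,3) E
#7 (5,6) C  (was 0)
#8 (0,3) H  (was 3)
#9 (0,7) C  (was 3)
#10 (7,4) C  (was 0)
#11 (5,6) H  (was 6)
#12 (1,3) E
#13 (0,4) C  (was 7)

TRACE = E,H,H,H,E,C,E,C,H,C,C,H,E,C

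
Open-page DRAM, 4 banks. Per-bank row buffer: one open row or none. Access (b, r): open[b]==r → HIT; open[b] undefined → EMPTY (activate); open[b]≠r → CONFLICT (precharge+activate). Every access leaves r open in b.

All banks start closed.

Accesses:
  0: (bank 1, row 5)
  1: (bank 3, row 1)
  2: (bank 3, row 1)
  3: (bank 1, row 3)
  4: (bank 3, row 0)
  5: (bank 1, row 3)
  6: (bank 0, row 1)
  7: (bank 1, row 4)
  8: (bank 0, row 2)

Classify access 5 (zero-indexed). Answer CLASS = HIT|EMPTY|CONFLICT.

CLASS = HIT

  [0] b1 r5: no row ⇒ E
  [1] b3 r1: no row ⇒ E
  [2] b3 r1: had r1 ⇒ H
  [3] b1 r3: had r5 ⇒ C
  [4] b3 r0: had r1 ⇒ C
  [5] b1 r3: had r3 ⇒ H
  [6] b0 r1: no row ⇒ E
  [7] b1 r4: had r3 ⇒ C
  [8] b0 r2: had r1 ⇒ C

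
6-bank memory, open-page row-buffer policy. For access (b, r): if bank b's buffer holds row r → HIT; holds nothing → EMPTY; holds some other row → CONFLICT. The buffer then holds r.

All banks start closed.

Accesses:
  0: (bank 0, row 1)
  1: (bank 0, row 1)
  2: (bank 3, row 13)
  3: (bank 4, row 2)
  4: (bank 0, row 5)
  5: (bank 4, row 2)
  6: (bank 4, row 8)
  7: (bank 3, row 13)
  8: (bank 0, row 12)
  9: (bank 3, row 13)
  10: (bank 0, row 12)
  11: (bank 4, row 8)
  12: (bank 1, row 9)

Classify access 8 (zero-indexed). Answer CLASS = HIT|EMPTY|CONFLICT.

CLASS = CONFLICT

  [0] b0 r1: no row ⇒ E
  [1] b0 r1: had r1 ⇒ H
  [2] b3 r13: no row ⇒ E
  [3] b4 r2: no row ⇒ E
  [4] b0 r5: had r1 ⇒ C
  [5] b4 r2: had r2 ⇒ H
  [6] b4 r8: had r2 ⇒ C
  [7] b3 r13: had r13 ⇒ H
  [8] b0 r12: had r5 ⇒ C
  [9] b3 r13: had r13 ⇒ H
  [10] b0 r12: had r12 ⇒ H
  [11] b4 r8: had r8 ⇒ H
  [12] b1 r9: no row ⇒ E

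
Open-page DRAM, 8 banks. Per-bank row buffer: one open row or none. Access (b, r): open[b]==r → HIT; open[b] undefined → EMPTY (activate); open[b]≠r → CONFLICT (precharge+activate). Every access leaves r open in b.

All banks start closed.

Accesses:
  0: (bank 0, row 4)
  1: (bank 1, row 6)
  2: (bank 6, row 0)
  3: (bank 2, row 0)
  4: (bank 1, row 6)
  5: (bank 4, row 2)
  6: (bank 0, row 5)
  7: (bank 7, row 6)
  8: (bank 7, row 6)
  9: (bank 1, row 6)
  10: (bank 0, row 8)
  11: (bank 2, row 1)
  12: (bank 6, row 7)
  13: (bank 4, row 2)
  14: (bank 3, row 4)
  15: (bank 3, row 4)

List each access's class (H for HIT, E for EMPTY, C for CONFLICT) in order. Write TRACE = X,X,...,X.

TRACE = E,E,E,E,H,E,C,E,H,H,C,C,C,H,E,H

step 0: bank0 None->4 [EMPTY]
step 1: bank1 None->6 [EMPTY]
step 2: bank6 None->0 [EMPTY]
step 3: bank2 None->0 [EMPTY]
step 4: bank1 6->6 [HIT]
step 5: bank4 None->2 [EMPTY]
step 6: bank0 4->5 [CONFLICT]
step 7: bank7 None->6 [EMPTY]
step 8: bank7 6->6 [HIT]
step 9: bank1 6->6 [HIT]
step 10: bank0 5->8 [CONFLICT]
step 11: bank2 0->1 [CONFLICT]
step 12: bank6 0->7 [CONFLICT]
step 13: bank4 2->2 [HIT]
step 14: bank3 None->4 [EMPTY]
step 15: bank3 4->4 [HIT]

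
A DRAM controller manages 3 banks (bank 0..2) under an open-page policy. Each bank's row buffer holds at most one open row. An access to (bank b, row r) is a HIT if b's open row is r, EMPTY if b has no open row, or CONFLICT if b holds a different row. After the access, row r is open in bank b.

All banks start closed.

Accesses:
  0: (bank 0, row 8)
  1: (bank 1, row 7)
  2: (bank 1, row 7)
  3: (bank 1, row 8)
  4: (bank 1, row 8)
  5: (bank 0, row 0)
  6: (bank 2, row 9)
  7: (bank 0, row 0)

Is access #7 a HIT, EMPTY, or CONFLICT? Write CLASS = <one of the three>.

CLASS = HIT

0: bank 0 row 8 — prev None → EMPTY
1: bank 1 row 7 — prev None → EMPTY
2: bank 1 row 7 — prev 7 → HIT
3: bank 1 row 8 — prev 7 → CONFLICT
4: bank 1 row 8 — prev 8 → HIT
5: bank 0 row 0 — prev 8 → CONFLICT
6: bank 2 row 9 — prev None → EMPTY
7: bank 0 row 0 — prev 0 → HIT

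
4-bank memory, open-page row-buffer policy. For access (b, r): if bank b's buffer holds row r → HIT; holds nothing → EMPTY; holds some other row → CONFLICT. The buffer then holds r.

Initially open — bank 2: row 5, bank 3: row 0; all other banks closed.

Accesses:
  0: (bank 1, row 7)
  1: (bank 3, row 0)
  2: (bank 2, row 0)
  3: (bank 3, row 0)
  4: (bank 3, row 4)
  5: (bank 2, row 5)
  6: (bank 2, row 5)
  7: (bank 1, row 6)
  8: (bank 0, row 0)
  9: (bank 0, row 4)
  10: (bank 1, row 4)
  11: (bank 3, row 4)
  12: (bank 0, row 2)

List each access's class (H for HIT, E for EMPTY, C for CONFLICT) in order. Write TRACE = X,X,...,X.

0: bank 1 row 7 — prev None → EMPTY
1: bank 3 row 0 — prev 0 → HIT
2: bank 2 row 0 — prev 5 → CONFLICT
3: bank 3 row 0 — prev 0 → HIT
4: bank 3 row 4 — prev 0 → CONFLICT
5: bank 2 row 5 — prev 0 → CONFLICT
6: bank 2 row 5 — prev 5 → HIT
7: bank 1 row 6 — prev 7 → CONFLICT
8: bank 0 row 0 — prev None → EMPTY
9: bank 0 row 4 — prev 0 → CONFLICT
10: bank 1 row 4 — prev 6 → CONFLICT
11: bank 3 row 4 — prev 4 → HIT
12: bank 0 row 2 — prev 4 → CONFLICT

TRACE = E,H,C,H,C,C,H,C,E,C,C,H,C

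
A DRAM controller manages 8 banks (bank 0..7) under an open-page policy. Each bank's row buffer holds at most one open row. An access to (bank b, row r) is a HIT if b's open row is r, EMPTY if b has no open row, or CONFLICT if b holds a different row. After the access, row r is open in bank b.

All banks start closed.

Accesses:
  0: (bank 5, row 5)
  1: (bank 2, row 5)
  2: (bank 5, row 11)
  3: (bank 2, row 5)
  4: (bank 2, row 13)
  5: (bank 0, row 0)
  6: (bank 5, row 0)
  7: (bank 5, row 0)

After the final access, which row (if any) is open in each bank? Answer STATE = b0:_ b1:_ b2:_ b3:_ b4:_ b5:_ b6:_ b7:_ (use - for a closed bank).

step 0: bank5 None->5 [EMPTY]
step 1: bank2 None->5 [EMPTY]
step 2: bank5 5->11 [CONFLICT]
step 3: bank2 5->5 [HIT]
step 4: bank2 5->13 [CONFLICT]
step 5: bank0 None->0 [EMPTY]
step 6: bank5 11->0 [CONFLICT]
step 7: bank5 0->0 [HIT]

STATE = b0:0 b1:- b2:13 b3:- b4:- b5:0 b6:- b7:-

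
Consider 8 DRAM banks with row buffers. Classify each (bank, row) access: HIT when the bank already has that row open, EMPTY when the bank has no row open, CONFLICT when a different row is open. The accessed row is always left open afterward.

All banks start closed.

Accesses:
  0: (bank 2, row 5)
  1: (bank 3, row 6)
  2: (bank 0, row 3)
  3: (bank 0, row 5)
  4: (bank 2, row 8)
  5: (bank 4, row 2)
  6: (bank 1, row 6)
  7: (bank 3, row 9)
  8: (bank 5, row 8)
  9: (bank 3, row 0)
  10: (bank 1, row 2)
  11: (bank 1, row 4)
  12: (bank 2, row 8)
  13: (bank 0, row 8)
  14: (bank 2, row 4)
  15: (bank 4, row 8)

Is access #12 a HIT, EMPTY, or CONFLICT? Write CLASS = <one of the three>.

#0 (2,5) E
#1 (3,6) E
#2 (0,3) E
#3 (0,5) C  (was 3)
#4 (2,8) C  (was 5)
#5 (4,2) E
#6 (1,6) E
#7 (3,9) C  (was 6)
#8 (5,8) E
#9 (3,0) C  (was 9)
#10 (1,2) C  (was 6)
#11 (1,4) C  (was 2)
#12 (2,8) H  (was 8)
#13 (0,8) C  (was 5)
#14 (2,4) C  (was 8)
#15 (4,8) C  (was 2)

CLASS = HIT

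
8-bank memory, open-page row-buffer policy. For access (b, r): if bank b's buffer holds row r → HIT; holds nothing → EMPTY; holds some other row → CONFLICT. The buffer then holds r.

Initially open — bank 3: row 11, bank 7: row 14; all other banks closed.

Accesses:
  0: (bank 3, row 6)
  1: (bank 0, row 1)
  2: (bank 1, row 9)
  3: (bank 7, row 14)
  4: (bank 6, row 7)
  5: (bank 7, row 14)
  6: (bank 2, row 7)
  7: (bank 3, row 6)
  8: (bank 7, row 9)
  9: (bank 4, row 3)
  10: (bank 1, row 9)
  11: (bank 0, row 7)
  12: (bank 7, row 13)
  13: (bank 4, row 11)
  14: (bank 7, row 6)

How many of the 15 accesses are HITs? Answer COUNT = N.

COUNT = 4

0: bank 3 row 6 — prev 11 → CONFLICT
1: bank 0 row 1 — prev None → EMPTY
2: bank 1 row 9 — prev None → EMPTY
3: bank 7 row 14 — prev 14 → HIT
4: bank 6 row 7 — prev None → EMPTY
5: bank 7 row 14 — prev 14 → HIT
6: bank 2 row 7 — prev None → EMPTY
7: bank 3 row 6 — prev 6 → HIT
8: bank 7 row 9 — prev 14 → CONFLICT
9: bank 4 row 3 — prev None → EMPTY
10: bank 1 row 9 — prev 9 → HIT
11: bank 0 row 7 — prev 1 → CONFLICT
12: bank 7 row 13 — prev 9 → CONFLICT
13: bank 4 row 11 — prev 3 → CONFLICT
14: bank 7 row 6 — prev 13 → CONFLICT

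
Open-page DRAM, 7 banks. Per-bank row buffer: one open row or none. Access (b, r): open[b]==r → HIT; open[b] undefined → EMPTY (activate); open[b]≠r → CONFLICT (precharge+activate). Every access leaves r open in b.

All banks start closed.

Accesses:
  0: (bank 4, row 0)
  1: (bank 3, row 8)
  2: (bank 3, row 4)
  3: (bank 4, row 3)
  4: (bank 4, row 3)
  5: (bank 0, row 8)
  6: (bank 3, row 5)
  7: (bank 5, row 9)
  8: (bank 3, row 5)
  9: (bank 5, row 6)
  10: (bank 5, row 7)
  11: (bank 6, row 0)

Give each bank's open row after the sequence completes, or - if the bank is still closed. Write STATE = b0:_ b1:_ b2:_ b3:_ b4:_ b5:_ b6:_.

STATE = b0:8 b1:- b2:- b3:5 b4:3 b5:7 b6:0

step 0: bank4 None->0 [EMPTY]
step 1: bank3 None->8 [EMPTY]
step 2: bank3 8->4 [CONFLICT]
step 3: bank4 0->3 [CONFLICT]
step 4: bank4 3->3 [HIT]
step 5: bank0 None->8 [EMPTY]
step 6: bank3 4->5 [CONFLICT]
step 7: bank5 None->9 [EMPTY]
step 8: bank3 5->5 [HIT]
step 9: bank5 9->6 [CONFLICT]
step 10: bank5 6->7 [CONFLICT]
step 11: bank6 None->0 [EMPTY]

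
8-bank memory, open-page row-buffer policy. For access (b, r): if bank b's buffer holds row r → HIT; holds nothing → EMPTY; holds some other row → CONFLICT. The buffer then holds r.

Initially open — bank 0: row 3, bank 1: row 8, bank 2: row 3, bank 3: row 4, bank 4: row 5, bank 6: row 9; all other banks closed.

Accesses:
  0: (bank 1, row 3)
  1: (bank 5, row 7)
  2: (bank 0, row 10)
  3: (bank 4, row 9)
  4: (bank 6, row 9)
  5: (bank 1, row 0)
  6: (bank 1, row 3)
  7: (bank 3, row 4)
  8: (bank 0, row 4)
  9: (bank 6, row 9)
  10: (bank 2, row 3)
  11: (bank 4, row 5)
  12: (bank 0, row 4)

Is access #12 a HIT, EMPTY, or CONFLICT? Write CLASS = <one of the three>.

step 0: bank1 8->3 [CONFLICT]
step 1: bank5 None->7 [EMPTY]
step 2: bank0 3->10 [CONFLICT]
step 3: bank4 5->9 [CONFLICT]
step 4: bank6 9->9 [HIT]
step 5: bank1 3->0 [CONFLICT]
step 6: bank1 0->3 [CONFLICT]
step 7: bank3 4->4 [HIT]
step 8: bank0 10->4 [CONFLICT]
step 9: bank6 9->9 [HIT]
step 10: bank2 3->3 [HIT]
step 11: bank4 9->5 [CONFLICT]
step 12: bank0 4->4 [HIT]

CLASS = HIT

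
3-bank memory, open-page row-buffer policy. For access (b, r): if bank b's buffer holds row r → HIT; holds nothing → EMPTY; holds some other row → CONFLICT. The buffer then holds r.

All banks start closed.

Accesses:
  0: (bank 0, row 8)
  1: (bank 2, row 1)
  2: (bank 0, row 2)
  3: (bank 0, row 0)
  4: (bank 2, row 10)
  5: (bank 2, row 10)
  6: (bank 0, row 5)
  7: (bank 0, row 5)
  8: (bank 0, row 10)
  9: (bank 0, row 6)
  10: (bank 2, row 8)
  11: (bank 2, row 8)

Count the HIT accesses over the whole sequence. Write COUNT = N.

COUNT = 3

  [0] b0 r8: no row ⇒ E
  [1] b2 r1: no row ⇒ E
  [2] b0 r2: had r8 ⇒ C
  [3] b0 r0: had r2 ⇒ C
  [4] b2 r10: had r1 ⇒ C
  [5] b2 r10: had r10 ⇒ H
  [6] b0 r5: had r0 ⇒ C
  [7] b0 r5: had r5 ⇒ H
  [8] b0 r10: had r5 ⇒ C
  [9] b0 r6: had r10 ⇒ C
  [10] b2 r8: had r10 ⇒ C
  [11] b2 r8: had r8 ⇒ H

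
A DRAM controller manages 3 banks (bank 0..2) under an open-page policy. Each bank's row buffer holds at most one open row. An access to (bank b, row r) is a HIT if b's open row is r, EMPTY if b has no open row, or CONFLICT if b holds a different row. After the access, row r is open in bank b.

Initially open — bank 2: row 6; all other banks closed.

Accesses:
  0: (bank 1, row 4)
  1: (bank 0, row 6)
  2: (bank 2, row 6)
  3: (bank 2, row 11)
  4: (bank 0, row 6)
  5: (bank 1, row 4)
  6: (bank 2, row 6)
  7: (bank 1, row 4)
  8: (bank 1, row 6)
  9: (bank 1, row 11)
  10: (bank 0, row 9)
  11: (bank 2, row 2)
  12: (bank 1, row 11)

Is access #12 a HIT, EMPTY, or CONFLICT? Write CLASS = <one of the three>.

step 0: bank1 None->4 [EMPTY]
step 1: bank0 None->6 [EMPTY]
step 2: bank2 6->6 [HIT]
step 3: bank2 6->11 [CONFLICT]
step 4: bank0 6->6 [HIT]
step 5: bank1 4->4 [HIT]
step 6: bank2 11->6 [CONFLICT]
step 7: bank1 4->4 [HIT]
step 8: bank1 4->6 [CONFLICT]
step 9: bank1 6->11 [CONFLICT]
step 10: bank0 6->9 [CONFLICT]
step 11: bank2 6->2 [CONFLICT]
step 12: bank1 11->11 [HIT]

CLASS = HIT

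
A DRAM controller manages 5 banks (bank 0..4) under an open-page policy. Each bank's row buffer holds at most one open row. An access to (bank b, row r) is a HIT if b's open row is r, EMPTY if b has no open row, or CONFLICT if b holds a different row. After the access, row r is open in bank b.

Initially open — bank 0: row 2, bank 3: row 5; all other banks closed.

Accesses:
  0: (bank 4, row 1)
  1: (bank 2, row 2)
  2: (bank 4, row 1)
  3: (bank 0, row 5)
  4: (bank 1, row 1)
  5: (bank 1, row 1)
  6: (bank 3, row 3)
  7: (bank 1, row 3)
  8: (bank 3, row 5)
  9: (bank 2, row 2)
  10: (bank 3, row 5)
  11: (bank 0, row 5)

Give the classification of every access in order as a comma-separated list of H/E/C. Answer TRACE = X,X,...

0: bank 4 row 1 — prev None → EMPTY
1: bank 2 row 2 — prev None → EMPTY
2: bank 4 row 1 — prev 1 → HIT
3: bank 0 row 5 — prev 2 → CONFLICT
4: bank 1 row 1 — prev None → EMPTY
5: bank 1 row 1 — prev 1 → HIT
6: bank 3 row 3 — prev 5 → CONFLICT
7: bank 1 row 3 — prev 1 → CONFLICT
8: bank 3 row 5 — prev 3 → CONFLICT
9: bank 2 row 2 — prev 2 → HIT
10: bank 3 row 5 — prev 5 → HIT
11: bank 0 row 5 — prev 5 → HIT

TRACE = E,E,H,C,E,H,C,C,C,H,H,H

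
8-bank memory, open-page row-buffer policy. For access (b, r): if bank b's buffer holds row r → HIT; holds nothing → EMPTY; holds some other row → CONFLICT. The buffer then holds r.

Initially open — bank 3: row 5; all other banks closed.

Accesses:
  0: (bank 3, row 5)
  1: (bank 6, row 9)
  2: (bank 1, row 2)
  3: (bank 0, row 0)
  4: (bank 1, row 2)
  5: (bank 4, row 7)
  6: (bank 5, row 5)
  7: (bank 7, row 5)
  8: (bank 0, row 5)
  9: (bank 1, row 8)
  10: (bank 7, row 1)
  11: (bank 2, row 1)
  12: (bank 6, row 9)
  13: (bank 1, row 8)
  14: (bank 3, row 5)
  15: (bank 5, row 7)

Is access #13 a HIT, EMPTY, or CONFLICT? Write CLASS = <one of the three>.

CLASS = HIT

0: bank 3 row 5 — prev 5 → HIT
1: bank 6 row 9 — prev None → EMPTY
2: bank 1 row 2 — prev None → EMPTY
3: bank 0 row 0 — prev None → EMPTY
4: bank 1 row 2 — prev 2 → HIT
5: bank 4 row 7 — prev None → EMPTY
6: bank 5 row 5 — prev None → EMPTY
7: bank 7 row 5 — prev None → EMPTY
8: bank 0 row 5 — prev 0 → CONFLICT
9: bank 1 row 8 — prev 2 → CONFLICT
10: bank 7 row 1 — prev 5 → CONFLICT
11: bank 2 row 1 — prev None → EMPTY
12: bank 6 row 9 — prev 9 → HIT
13: bank 1 row 8 — prev 8 → HIT
14: bank 3 row 5 — prev 5 → HIT
15: bank 5 row 7 — prev 5 → CONFLICT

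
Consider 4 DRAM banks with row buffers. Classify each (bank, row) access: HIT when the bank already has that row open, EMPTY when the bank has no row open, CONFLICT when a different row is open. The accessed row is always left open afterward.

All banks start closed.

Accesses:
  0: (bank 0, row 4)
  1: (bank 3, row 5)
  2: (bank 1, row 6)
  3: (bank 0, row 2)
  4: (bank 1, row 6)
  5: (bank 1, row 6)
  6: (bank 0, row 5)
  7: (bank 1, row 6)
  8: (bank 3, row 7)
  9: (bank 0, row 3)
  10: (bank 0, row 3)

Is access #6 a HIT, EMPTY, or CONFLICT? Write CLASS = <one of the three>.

CLASS = CONFLICT

step 0: bank0 None->4 [EMPTY]
step 1: bank3 None->5 [EMPTY]
step 2: bank1 None->6 [EMPTY]
step 3: bank0 4->2 [CONFLICT]
step 4: bank1 6->6 [HIT]
step 5: bank1 6->6 [HIT]
step 6: bank0 2->5 [CONFLICT]
step 7: bank1 6->6 [HIT]
step 8: bank3 5->7 [CONFLICT]
step 9: bank0 5->3 [CONFLICT]
step 10: bank0 3->3 [HIT]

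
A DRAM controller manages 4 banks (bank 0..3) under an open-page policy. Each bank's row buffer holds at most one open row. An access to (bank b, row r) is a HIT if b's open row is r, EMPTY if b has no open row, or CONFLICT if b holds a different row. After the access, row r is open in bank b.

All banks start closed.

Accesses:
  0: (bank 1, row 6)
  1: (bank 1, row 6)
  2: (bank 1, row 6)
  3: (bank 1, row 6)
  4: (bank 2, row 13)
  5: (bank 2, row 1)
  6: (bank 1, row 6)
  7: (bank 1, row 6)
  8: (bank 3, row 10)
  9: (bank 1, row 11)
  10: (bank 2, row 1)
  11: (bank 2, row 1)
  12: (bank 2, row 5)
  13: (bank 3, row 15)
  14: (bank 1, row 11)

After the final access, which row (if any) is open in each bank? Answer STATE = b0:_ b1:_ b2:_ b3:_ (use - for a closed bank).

#0 (1,6) E
#1 (1,6) H  (was 6)
#2 (1,6) H  (was 6)
#3 (1,6) H  (was 6)
#4 (2,13) E
#5 (2,1) C  (was 13)
#6 (1,6) H  (was 6)
#7 (1,6) H  (was 6)
#8 (3,10) E
#9 (1,11) C  (was 6)
#10 (2,1) H  (was 1)
#11 (2,1) H  (was 1)
#12 (2,5) C  (was 1)
#13 (3,15) C  (was 10)
#14 (1,11) H  (was 11)

STATE = b0:- b1:11 b2:5 b3:15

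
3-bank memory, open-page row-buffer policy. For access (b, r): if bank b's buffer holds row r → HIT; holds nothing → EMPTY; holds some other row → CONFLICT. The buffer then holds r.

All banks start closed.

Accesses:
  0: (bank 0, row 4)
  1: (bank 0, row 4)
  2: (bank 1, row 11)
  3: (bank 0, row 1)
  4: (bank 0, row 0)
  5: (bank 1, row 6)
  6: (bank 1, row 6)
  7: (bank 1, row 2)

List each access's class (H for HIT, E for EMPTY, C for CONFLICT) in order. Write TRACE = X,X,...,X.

TRACE = E,H,E,C,C,C,H,C

step 0: bank0 None->4 [EMPTY]
step 1: bank0 4->4 [HIT]
step 2: bank1 None->11 [EMPTY]
step 3: bank0 4->1 [CONFLICT]
step 4: bank0 1->0 [CONFLICT]
step 5: bank1 11->6 [CONFLICT]
step 6: bank1 6->6 [HIT]
step 7: bank1 6->2 [CONFLICT]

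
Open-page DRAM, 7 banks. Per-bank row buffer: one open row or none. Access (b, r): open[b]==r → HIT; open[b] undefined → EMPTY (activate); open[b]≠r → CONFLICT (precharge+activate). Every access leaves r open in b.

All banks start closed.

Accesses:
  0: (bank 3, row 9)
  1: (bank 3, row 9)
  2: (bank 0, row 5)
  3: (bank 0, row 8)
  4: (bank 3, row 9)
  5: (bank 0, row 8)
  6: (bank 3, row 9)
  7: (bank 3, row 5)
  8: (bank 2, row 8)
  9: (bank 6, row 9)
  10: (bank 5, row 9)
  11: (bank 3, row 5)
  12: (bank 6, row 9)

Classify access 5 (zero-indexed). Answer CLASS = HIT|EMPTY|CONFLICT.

CLASS = HIT

  [0] b3 r9: no row ⇒ E
  [1] b3 r9: had r9 ⇒ H
  [2] b0 r5: no row ⇒ E
  [3] b0 r8: had r5 ⇒ C
  [4] b3 r9: had r9 ⇒ H
  [5] b0 r8: had r8 ⇒ H
  [6] b3 r9: had r9 ⇒ H
  [7] b3 r5: had r9 ⇒ C
  [8] b2 r8: no row ⇒ E
  [9] b6 r9: no row ⇒ E
  [10] b5 r9: no row ⇒ E
  [11] b3 r5: had r5 ⇒ H
  [12] b6 r9: had r9 ⇒ H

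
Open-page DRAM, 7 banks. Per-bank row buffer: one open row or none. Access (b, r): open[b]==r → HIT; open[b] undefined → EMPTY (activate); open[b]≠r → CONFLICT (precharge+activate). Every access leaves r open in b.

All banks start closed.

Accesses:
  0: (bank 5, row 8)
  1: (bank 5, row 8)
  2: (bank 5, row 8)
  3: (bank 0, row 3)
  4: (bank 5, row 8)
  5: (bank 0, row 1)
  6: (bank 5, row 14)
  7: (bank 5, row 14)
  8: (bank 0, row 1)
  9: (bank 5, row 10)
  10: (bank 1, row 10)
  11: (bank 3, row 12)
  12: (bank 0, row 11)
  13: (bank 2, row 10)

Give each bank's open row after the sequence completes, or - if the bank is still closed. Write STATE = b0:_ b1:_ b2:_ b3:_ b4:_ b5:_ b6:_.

STATE = b0:11 b1:10 b2:10 b3:12 b4:- b5:10 b6:-

  [0] b5 r8: no row ⇒ E
  [1] b5 r8: had r8 ⇒ H
  [2] b5 r8: had r8 ⇒ H
  [3] b0 r3: no row ⇒ E
  [4] b5 r8: had r8 ⇒ H
  [5] b0 r1: had r3 ⇒ C
  [6] b5 r14: had r8 ⇒ C
  [7] b5 r14: had r14 ⇒ H
  [8] b0 r1: had r1 ⇒ H
  [9] b5 r10: had r14 ⇒ C
  [10] b1 r10: no row ⇒ E
  [11] b3 r12: no row ⇒ E
  [12] b0 r11: had r1 ⇒ C
  [13] b2 r10: no row ⇒ E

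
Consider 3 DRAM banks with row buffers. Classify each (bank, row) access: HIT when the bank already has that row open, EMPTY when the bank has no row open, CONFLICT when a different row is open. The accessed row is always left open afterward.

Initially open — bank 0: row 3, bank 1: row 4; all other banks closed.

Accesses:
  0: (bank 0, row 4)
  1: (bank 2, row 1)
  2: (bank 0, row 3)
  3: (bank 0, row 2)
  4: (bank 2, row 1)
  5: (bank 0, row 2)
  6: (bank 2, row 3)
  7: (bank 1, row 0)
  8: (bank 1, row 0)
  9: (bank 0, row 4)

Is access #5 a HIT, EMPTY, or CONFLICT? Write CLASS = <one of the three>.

CLASS = HIT

  [0] b0 r4: had r3 ⇒ C
  [1] b2 r1: no row ⇒ E
  [2] b0 r3: had r4 ⇒ C
  [3] b0 r2: had r3 ⇒ C
  [4] b2 r1: had r1 ⇒ H
  [5] b0 r2: had r2 ⇒ H
  [6] b2 r3: had r1 ⇒ C
  [7] b1 r0: had r4 ⇒ C
  [8] b1 r0: had r0 ⇒ H
  [9] b0 r4: had r2 ⇒ C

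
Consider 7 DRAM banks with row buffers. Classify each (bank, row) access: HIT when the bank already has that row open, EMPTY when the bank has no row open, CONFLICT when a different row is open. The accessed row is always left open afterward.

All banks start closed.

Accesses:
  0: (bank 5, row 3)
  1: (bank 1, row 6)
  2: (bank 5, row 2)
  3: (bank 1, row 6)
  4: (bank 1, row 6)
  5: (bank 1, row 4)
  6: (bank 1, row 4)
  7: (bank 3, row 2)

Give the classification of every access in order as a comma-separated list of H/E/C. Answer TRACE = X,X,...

#0 (5,3) E
#1 (1,6) E
#2 (5,2) C  (was 3)
#3 (1,6) H  (was 6)
#4 (1,6) H  (was 6)
#5 (1,4) C  (was 6)
#6 (1,4) H  (was 4)
#7 (3,2) E

TRACE = E,E,C,H,H,C,H,E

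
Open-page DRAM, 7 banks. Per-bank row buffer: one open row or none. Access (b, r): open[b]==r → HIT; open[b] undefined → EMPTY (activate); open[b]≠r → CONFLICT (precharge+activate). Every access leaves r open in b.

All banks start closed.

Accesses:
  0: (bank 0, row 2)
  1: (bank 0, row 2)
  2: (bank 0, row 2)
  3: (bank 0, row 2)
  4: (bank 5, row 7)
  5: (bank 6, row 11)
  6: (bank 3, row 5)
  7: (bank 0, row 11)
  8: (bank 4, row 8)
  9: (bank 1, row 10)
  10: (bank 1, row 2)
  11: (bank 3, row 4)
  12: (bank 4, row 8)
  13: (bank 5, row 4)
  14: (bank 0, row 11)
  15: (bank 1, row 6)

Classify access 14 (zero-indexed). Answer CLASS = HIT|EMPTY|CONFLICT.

CLASS = HIT

#0 (0,2) E
#1 (0,2) H  (was 2)
#2 (0,2) H  (was 2)
#3 (0,2) H  (was 2)
#4 (5,7) E
#5 (6,11) E
#6 (3,5) E
#7 (0,11) C  (was 2)
#8 (4,8) E
#9 (1,10) E
#10 (1,2) C  (was 10)
#11 (3,4) C  (was 5)
#12 (4,8) H  (was 8)
#13 (5,4) C  (was 7)
#14 (0,11) H  (was 11)
#15 (1,6) C  (was 2)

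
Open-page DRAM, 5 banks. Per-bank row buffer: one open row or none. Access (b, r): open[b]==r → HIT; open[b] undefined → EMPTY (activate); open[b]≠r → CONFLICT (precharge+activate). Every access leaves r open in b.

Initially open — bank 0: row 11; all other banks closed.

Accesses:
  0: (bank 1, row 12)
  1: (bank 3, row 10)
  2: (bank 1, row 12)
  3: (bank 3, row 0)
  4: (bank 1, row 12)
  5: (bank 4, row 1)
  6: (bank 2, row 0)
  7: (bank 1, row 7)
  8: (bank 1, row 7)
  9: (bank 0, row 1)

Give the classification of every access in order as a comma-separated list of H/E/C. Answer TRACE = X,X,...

step 0: bank1 None->12 [EMPTY]
step 1: bank3 None->10 [EMPTY]
step 2: bank1 12->12 [HIT]
step 3: bank3 10->0 [CONFLICT]
step 4: bank1 12->12 [HIT]
step 5: bank4 None->1 [EMPTY]
step 6: bank2 None->0 [EMPTY]
step 7: bank1 12->7 [CONFLICT]
step 8: bank1 7->7 [HIT]
step 9: bank0 11->1 [CONFLICT]

TRACE = E,E,H,C,H,E,E,C,H,C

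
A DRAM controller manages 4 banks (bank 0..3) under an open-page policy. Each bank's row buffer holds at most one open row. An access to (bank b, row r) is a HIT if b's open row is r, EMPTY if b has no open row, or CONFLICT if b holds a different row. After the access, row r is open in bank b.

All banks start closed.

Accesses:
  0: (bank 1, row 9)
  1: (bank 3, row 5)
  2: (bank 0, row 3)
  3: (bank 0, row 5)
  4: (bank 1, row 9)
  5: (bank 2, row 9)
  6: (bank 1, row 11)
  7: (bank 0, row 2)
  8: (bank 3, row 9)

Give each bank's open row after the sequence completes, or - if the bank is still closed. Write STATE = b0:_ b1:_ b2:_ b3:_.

0: bank 1 row 9 — prev None → EMPTY
1: bank 3 row 5 — prev None → EMPTY
2: bank 0 row 3 — prev None → EMPTY
3: bank 0 row 5 — prev 3 → CONFLICT
4: bank 1 row 9 — prev 9 → HIT
5: bank 2 row 9 — prev None → EMPTY
6: bank 1 row 11 — prev 9 → CONFLICT
7: bank 0 row 2 — prev 5 → CONFLICT
8: bank 3 row 9 — prev 5 → CONFLICT

STATE = b0:2 b1:11 b2:9 b3:9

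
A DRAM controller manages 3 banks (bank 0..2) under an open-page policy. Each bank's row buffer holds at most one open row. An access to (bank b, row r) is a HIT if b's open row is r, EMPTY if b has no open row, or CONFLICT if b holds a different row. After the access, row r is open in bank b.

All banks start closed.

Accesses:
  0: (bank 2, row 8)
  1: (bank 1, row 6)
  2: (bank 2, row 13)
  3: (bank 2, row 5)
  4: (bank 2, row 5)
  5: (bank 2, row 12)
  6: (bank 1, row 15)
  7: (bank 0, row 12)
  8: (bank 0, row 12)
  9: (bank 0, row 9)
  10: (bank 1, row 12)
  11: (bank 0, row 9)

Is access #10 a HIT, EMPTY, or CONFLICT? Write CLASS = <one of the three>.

step 0: bank2 None->8 [EMPTY]
step 1: bank1 None->6 [EMPTY]
step 2: bank2 8->13 [CONFLICT]
step 3: bank2 13->5 [CONFLICT]
step 4: bank2 5->5 [HIT]
step 5: bank2 5->12 [CONFLICT]
step 6: bank1 6->15 [CONFLICT]
step 7: bank0 None->12 [EMPTY]
step 8: bank0 12->12 [HIT]
step 9: bank0 12->9 [CONFLICT]
step 10: bank1 15->12 [CONFLICT]
step 11: bank0 9->9 [HIT]

CLASS = CONFLICT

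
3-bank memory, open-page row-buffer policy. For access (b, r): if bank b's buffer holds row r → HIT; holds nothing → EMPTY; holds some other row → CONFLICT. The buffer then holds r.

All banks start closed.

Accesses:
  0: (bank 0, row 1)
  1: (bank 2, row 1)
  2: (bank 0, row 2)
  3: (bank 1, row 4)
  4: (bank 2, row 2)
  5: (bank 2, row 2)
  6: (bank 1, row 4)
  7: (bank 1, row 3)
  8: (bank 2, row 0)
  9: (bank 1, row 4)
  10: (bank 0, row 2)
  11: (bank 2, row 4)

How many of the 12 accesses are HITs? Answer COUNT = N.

step 0: bank0 None->1 [EMPTY]
step 1: bank2 None->1 [EMPTY]
step 2: bank0 1->2 [CONFLICT]
step 3: bank1 None->4 [EMPTY]
step 4: bank2 1->2 [CONFLICT]
step 5: bank2 2->2 [HIT]
step 6: bank1 4->4 [HIT]
step 7: bank1 4->3 [CONFLICT]
step 8: bank2 2->0 [CONFLICT]
step 9: bank1 3->4 [CONFLICT]
step 10: bank0 2->2 [HIT]
step 11: bank2 0->4 [CONFLICT]

COUNT = 3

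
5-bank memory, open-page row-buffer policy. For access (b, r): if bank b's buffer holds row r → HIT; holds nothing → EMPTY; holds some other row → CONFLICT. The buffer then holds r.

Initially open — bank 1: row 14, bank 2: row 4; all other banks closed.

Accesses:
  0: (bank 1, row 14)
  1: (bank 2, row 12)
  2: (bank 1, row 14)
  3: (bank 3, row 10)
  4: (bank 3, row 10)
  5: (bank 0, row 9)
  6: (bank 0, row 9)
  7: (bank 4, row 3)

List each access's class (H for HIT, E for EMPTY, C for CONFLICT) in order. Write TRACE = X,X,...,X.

0: bank 1 row 14 — prev 14 → HIT
1: bank 2 row 12 — prev 4 → CONFLICT
2: bank 1 row 14 — prev 14 → HIT
3: bank 3 row 10 — prev None → EMPTY
4: bank 3 row 10 — prev 10 → HIT
5: bank 0 row 9 — prev None → EMPTY
6: bank 0 row 9 — prev 9 → HIT
7: bank 4 row 3 — prev None → EMPTY

TRACE = H,C,H,E,H,E,H,E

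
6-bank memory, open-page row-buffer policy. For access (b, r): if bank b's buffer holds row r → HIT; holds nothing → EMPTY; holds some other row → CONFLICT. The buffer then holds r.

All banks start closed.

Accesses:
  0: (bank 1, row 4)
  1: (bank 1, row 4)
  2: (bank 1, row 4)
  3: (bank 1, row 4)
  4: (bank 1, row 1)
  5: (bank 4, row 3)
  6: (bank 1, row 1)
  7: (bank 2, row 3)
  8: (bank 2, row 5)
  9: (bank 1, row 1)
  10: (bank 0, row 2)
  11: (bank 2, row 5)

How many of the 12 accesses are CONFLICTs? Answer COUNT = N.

COUNT = 2

step 0: bank1 None->4 [EMPTY]
step 1: bank1 4->4 [HIT]
step 2: bank1 4->4 [HIT]
step 3: bank1 4->4 [HIT]
step 4: bank1 4->1 [CONFLICT]
step 5: bank4 None->3 [EMPTY]
step 6: bank1 1->1 [HIT]
step 7: bank2 None->3 [EMPTY]
step 8: bank2 3->5 [CONFLICT]
step 9: bank1 1->1 [HIT]
step 10: bank0 None->2 [EMPTY]
step 11: bank2 5->5 [HIT]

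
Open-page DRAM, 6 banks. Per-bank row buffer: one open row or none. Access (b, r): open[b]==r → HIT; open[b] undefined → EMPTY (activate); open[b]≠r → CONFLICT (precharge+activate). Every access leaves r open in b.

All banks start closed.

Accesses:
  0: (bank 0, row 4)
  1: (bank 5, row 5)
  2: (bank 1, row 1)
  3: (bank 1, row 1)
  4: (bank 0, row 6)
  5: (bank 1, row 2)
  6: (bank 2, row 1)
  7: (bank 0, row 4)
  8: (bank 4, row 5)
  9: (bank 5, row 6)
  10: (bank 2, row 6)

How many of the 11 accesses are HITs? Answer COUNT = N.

0: bank 0 row 4 — prev None → EMPTY
1: bank 5 row 5 — prev None → EMPTY
2: bank 1 row 1 — prev None → EMPTY
3: bank 1 row 1 — prev 1 → HIT
4: bank 0 row 6 — prev 4 → CONFLICT
5: bank 1 row 2 — prev 1 → CONFLICT
6: bank 2 row 1 — prev None → EMPTY
7: bank 0 row 4 — prev 6 → CONFLICT
8: bank 4 row 5 — prev None → EMPTY
9: bank 5 row 6 — prev 5 → CONFLICT
10: bank 2 row 6 — prev 1 → CONFLICT

COUNT = 1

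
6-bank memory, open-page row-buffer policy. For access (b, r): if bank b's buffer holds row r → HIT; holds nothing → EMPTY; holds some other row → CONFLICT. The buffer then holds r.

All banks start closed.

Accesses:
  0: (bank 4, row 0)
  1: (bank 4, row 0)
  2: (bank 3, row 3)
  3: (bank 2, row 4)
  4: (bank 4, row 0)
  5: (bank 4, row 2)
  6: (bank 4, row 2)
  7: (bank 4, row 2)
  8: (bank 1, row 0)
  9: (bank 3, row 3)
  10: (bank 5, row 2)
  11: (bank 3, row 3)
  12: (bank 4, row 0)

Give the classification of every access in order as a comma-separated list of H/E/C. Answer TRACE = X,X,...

TRACE = E,H,E,E,H,C,H,H,E,H,E,H,C

step 0: bank4 None->0 [EMPTY]
step 1: bank4 0->0 [HIT]
step 2: bank3 None->3 [EMPTY]
step 3: bank2 None->4 [EMPTY]
step 4: bank4 0->0 [HIT]
step 5: bank4 0->2 [CONFLICT]
step 6: bank4 2->2 [HIT]
step 7: bank4 2->2 [HIT]
step 8: bank1 None->0 [EMPTY]
step 9: bank3 3->3 [HIT]
step 10: bank5 None->2 [EMPTY]
step 11: bank3 3->3 [HIT]
step 12: bank4 2->0 [CONFLICT]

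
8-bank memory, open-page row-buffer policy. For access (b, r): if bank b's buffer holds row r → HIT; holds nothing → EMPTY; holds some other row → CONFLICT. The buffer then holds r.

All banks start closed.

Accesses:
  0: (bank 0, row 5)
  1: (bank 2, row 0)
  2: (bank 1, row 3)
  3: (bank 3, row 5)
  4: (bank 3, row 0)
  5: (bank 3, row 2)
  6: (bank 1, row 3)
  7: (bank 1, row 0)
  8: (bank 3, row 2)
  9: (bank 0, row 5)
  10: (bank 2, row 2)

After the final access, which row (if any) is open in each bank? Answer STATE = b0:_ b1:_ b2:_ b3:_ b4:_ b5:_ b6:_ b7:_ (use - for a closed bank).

STATE = b0:5 b1:0 b2:2 b3:2 b4:- b5:- b6:- b7:-

step 0: bank0 None->5 [EMPTY]
step 1: bank2 None->0 [EMPTY]
step 2: bank1 None->3 [EMPTY]
step 3: bank3 None->5 [EMPTY]
step 4: bank3 5->0 [CONFLICT]
step 5: bank3 0->2 [CONFLICT]
step 6: bank1 3->3 [HIT]
step 7: bank1 3->0 [CONFLICT]
step 8: bank3 2->2 [HIT]
step 9: bank0 5->5 [HIT]
step 10: bank2 0->2 [CONFLICT]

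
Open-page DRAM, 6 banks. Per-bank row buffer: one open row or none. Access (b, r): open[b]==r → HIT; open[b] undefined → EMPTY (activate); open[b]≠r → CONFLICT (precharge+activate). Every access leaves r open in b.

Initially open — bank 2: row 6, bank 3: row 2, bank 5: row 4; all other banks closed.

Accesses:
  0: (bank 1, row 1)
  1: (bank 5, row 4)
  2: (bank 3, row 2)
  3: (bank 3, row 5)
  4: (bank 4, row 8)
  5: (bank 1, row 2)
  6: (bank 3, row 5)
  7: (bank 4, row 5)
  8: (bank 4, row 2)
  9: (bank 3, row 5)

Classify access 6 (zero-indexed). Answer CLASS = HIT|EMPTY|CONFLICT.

CLASS = HIT

  [0] b1 r1: no row ⇒ E
  [1] b5 r4: had r4 ⇒ H
  [2] b3 r2: had r2 ⇒ H
  [3] b3 r5: had r2 ⇒ C
  [4] b4 r8: no row ⇒ E
  [5] b1 r2: had r1 ⇒ C
  [6] b3 r5: had r5 ⇒ H
  [7] b4 r5: had r8 ⇒ C
  [8] b4 r2: had r5 ⇒ C
  [9] b3 r5: had r5 ⇒ H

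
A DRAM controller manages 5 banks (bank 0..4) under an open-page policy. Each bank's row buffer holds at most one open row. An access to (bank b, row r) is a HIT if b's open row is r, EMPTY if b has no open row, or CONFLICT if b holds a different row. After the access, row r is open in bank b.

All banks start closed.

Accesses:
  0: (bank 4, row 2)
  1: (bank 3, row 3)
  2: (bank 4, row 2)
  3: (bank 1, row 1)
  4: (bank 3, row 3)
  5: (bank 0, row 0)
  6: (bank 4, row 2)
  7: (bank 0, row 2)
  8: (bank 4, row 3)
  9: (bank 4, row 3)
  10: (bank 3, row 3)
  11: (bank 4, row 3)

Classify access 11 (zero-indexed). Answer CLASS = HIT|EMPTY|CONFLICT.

CLASS = HIT

0: bank 4 row 2 — prev None → EMPTY
1: bank 3 row 3 — prev None → EMPTY
2: bank 4 row 2 — prev 2 → HIT
3: bank 1 row 1 — prev None → EMPTY
4: bank 3 row 3 — prev 3 → HIT
5: bank 0 row 0 — prev None → EMPTY
6: bank 4 row 2 — prev 2 → HIT
7: bank 0 row 2 — prev 0 → CONFLICT
8: bank 4 row 3 — prev 2 → CONFLICT
9: bank 4 row 3 — prev 3 → HIT
10: bank 3 row 3 — prev 3 → HIT
11: bank 4 row 3 — prev 3 → HIT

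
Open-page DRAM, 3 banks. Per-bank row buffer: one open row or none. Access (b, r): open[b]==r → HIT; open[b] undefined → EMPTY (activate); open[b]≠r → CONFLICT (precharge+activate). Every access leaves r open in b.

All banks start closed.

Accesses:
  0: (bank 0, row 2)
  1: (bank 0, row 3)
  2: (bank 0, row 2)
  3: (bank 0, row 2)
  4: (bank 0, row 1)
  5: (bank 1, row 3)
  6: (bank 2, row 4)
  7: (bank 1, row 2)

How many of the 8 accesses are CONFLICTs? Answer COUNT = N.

COUNT = 4

0: bank 0 row 2 — prev None → EMPTY
1: bank 0 row 3 — prev 2 → CONFLICT
2: bank 0 row 2 — prev 3 → CONFLICT
3: bank 0 row 2 — prev 2 → HIT
4: bank 0 row 1 — prev 2 → CONFLICT
5: bank 1 row 3 — prev None → EMPTY
6: bank 2 row 4 — prev None → EMPTY
7: bank 1 row 2 — prev 3 → CONFLICT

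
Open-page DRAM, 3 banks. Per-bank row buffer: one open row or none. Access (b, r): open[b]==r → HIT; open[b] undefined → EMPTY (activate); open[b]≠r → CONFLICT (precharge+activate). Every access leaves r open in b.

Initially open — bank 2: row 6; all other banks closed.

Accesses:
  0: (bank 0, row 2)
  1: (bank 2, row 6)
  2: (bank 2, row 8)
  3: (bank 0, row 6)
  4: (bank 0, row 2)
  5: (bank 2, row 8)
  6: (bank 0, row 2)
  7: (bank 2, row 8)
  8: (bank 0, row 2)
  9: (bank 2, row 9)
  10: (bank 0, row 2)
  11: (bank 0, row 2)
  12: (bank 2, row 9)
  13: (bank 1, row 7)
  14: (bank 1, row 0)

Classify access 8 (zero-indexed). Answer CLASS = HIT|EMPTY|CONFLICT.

CLASS = HIT

0: bank 0 row 2 — prev None → EMPTY
1: bank 2 row 6 — prev 6 → HIT
2: bank 2 row 8 — prev 6 → CONFLICT
3: bank 0 row 6 — prev 2 → CONFLICT
4: bank 0 row 2 — prev 6 → CONFLICT
5: bank 2 row 8 — prev 8 → HIT
6: bank 0 row 2 — prev 2 → HIT
7: bank 2 row 8 — prev 8 → HIT
8: bank 0 row 2 — prev 2 → HIT
9: bank 2 row 9 — prev 8 → CONFLICT
10: bank 0 row 2 — prev 2 → HIT
11: bank 0 row 2 — prev 2 → HIT
12: bank 2 row 9 — prev 9 → HIT
13: bank 1 row 7 — prev None → EMPTY
14: bank 1 row 0 — prev 7 → CONFLICT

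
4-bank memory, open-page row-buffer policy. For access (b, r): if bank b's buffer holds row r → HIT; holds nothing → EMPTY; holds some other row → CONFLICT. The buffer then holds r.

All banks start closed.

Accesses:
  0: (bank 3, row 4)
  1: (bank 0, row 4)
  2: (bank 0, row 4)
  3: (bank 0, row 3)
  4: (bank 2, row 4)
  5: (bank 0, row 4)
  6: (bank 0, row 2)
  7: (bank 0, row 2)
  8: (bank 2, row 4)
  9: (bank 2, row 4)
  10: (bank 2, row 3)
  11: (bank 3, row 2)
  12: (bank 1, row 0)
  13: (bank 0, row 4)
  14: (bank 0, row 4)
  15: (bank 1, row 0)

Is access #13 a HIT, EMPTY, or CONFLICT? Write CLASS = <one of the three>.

  [0] b3 r4: no row ⇒ E
  [1] b0 r4: no row ⇒ E
  [2] b0 r4: had r4 ⇒ H
  [3] b0 r3: had r4 ⇒ C
  [4] b2 r4: no row ⇒ E
  [5] b0 r4: had r3 ⇒ C
  [6] b0 r2: had r4 ⇒ C
  [7] b0 r2: had r2 ⇒ H
  [8] b2 r4: had r4 ⇒ H
  [9] b2 r4: had r4 ⇒ H
  [10] b2 r3: had r4 ⇒ C
  [11] b3 r2: had r4 ⇒ C
  [12] b1 r0: no row ⇒ E
  [13] b0 r4: had r2 ⇒ C
  [14] b0 r4: had r4 ⇒ H
  [15] b1 r0: had r0 ⇒ H

CLASS = CONFLICT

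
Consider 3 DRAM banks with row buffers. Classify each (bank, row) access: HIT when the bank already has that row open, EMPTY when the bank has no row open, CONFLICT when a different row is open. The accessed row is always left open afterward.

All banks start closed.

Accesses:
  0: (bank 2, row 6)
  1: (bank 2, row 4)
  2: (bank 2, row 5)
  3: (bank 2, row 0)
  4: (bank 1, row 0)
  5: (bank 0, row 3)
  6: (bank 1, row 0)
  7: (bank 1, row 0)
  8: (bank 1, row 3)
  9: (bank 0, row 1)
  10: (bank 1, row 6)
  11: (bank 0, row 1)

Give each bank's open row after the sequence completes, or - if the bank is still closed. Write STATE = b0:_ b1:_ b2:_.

STATE = b0:1 b1:6 b2:0

  [0] b2 r6: no row ⇒ E
  [1] b2 r4: had r6 ⇒ C
  [2] b2 r5: had r4 ⇒ C
  [3] b2 r0: had r5 ⇒ C
  [4] b1 r0: no row ⇒ E
  [5] b0 r3: no row ⇒ E
  [6] b1 r0: had r0 ⇒ H
  [7] b1 r0: had r0 ⇒ H
  [8] b1 r3: had r0 ⇒ C
  [9] b0 r1: had r3 ⇒ C
  [10] b1 r6: had r3 ⇒ C
  [11] b0 r1: had r1 ⇒ H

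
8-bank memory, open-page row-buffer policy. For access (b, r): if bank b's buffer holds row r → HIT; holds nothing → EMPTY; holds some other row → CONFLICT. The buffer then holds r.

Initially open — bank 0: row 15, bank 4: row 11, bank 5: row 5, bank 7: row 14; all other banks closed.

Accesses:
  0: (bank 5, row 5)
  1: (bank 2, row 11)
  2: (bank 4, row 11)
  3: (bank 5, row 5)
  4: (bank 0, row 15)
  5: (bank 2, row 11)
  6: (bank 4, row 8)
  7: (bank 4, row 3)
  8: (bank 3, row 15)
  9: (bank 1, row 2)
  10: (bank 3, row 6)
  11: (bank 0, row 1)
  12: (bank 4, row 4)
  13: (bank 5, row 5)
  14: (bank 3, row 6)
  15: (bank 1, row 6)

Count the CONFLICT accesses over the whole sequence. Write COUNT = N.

0: bank 5 row 5 — prev 5 → HIT
1: bank 2 row 11 — prev None → EMPTY
2: bank 4 row 11 — prev 11 → HIT
3: bank 5 row 5 — prev 5 → HIT
4: bank 0 row 15 — prev 15 → HIT
5: bank 2 row 11 — prev 11 → HIT
6: bank 4 row 8 — prev 11 → CONFLICT
7: bank 4 row 3 — prev 8 → CONFLICT
8: bank 3 row 15 — prev None → EMPTY
9: bank 1 row 2 — prev None → EMPTY
10: bank 3 row 6 — prev 15 → CONFLICT
11: bank 0 row 1 — prev 15 → CONFLICT
12: bank 4 row 4 — prev 3 → CONFLICT
13: bank 5 row 5 — prev 5 → HIT
14: bank 3 row 6 — prev 6 → HIT
15: bank 1 row 6 — prev 2 → CONFLICT

COUNT = 6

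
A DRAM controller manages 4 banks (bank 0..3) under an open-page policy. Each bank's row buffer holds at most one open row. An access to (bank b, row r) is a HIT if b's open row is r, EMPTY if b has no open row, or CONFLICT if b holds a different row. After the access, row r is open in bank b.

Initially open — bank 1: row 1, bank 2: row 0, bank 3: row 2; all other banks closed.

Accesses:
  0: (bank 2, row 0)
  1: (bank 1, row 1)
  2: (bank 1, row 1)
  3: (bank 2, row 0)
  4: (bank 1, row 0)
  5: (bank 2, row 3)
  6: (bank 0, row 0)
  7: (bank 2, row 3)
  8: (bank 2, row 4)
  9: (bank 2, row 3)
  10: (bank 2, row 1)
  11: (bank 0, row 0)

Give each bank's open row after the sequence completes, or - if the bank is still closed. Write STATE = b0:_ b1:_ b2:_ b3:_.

0: bank 2 row 0 — prev 0 → HIT
1: bank 1 row 1 — prev 1 → HIT
2: bank 1 row 1 — prev 1 → HIT
3: bank 2 row 0 — prev 0 → HIT
4: bank 1 row 0 — prev 1 → CONFLICT
5: bank 2 row 3 — prev 0 → CONFLICT
6: bank 0 row 0 — prev None → EMPTY
7: bank 2 row 3 — prev 3 → HIT
8: bank 2 row 4 — prev 3 → CONFLICT
9: bank 2 row 3 — prev 4 → CONFLICT
10: bank 2 row 1 — prev 3 → CONFLICT
11: bank 0 row 0 — prev 0 → HIT

STATE = b0:0 b1:0 b2:1 b3:2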